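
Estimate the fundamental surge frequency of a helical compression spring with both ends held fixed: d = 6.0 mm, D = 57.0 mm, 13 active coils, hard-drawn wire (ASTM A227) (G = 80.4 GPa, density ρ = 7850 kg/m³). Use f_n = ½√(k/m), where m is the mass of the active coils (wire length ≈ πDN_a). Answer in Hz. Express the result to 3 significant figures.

k = Gd⁴/(8D³N_a) = (80.4×10³)(6.0⁴)/(8·57.0³·13) = 5.4101 N/mm = 5410.1 N/m
Wire length L = πDN_a = π·57.0·13 = 2327.9 mm
m = ρ·(πd²/4)·L = 7850 × 28.274×10⁻⁶ m² × 2.3279 m = 0.51669 kg
f_n = ½√(k/m) = 0.5·√(5410.1/0.51669) = 0.5·√(10471) = 51.163 Hz

51.2 Hz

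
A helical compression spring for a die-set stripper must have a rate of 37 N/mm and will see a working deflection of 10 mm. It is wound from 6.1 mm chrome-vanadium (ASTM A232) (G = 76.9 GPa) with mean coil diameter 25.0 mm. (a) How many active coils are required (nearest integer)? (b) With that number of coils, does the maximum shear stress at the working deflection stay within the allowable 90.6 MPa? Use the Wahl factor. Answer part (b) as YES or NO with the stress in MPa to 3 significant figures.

N_a = Gd⁴/(8D³k) = (76.9×10³)(6.1⁴)/(8·25.0³·37) = 23.02 → N_a = 23
Actual rate k = Gd⁴/(8D³·23) = 37.035 N/mm
Working load F = kδ = 37.035·10 = 370.35 N
C = 25.0/6.1 = 4.0984; K_W = (4C−1)/(4C−4)+0.615/C = 1.3921
τ_max = K_W·8FD/(πd³) = 1.3921·103.87 = 144.6 MPa
τ_max > 90.6 MPa → exceeds allowable

(a) 23 coils; (b) NO, τ_max = 145 MPa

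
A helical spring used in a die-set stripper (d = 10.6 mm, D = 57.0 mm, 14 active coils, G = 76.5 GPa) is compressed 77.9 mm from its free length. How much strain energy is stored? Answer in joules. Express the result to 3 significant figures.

k = Gd⁴/(8D³N_a) = (76.5×10³)(10.6⁴)/(8·57.0³·14) = 46.563 N/mm
U = ½kδ² = 0.5 × 46.563 × 77.9² = 1.4128e+05 N·mm = 141.28 J

141 J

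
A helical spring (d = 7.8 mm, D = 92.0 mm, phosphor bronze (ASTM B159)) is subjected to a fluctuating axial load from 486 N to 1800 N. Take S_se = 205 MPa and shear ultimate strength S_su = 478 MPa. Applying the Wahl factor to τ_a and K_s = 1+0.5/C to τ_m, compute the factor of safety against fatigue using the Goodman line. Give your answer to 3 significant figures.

0.333

C = D/d = 92.0/7.8 = 11.7949; K_W = (4C−1)/(4C−4)+0.615/C = 1.1216; K_s = 1+0.5/C = 1.0424
F_a = (F_max−F_min)/2 = 657 N; F_m = (F_max+F_min)/2 = 1143 N
τ_a = K_W·8F_aD/(πd³) = 1.1216 × 324.35 = 363.79 MPa
τ_m = K_s·8F_mD/(πd³) = 1.0424 × 564.27 = 588.19 MPa
Goodman: 1/n_f = τ_a/S_se + τ_m/S_su = 363.79/205 + 588.19/478 = 1.77460 + 1.23053 = 3.0051
n_f = 1/3.0051 = 0.3328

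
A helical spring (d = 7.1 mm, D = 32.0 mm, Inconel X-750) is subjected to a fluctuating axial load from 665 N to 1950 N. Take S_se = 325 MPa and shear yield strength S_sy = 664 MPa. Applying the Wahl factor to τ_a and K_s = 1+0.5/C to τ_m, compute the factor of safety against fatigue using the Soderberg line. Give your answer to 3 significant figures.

C = D/d = 32.0/7.1 = 4.5070; K_W = (4C−1)/(4C−4)+0.615/C = 1.3503; K_s = 1+0.5/C = 1.1109
F_a = (F_max−F_min)/2 = 642.5 N; F_m = (F_max+F_min)/2 = 1307.5 N
τ_a = K_W·8F_aD/(πd³) = 1.3503 × 146.28 = 197.52 MPa
τ_m = K_s·8F_mD/(πd³) = 1.1109 × 297.68 = 330.71 MPa
Soderberg: 1/n_f = τ_a/S_se + τ_m/S_sy = 197.52/325 + 330.71/664 = 0.60777 + 0.49806 = 1.1058
n_f = 1/1.1058 = 0.9043

0.904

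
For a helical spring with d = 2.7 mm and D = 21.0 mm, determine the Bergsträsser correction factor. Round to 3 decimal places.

1.178

C = D/d = 21.0/2.7 = 7.7778
K_B = (4C+2)/(4C−3) = 33.111/28.111 = 1.1779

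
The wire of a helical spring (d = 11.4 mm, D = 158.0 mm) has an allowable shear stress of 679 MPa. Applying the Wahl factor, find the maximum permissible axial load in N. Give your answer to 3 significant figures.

C = D/d = 158.0/11.4 = 13.8596
K_W = (4C−1)/(4C−4) + 0.615/C = 54.439/51.439 + 0.0444 = 1.1027
τ_max = K·8FD/(πd³) → F_max = τ_allow·πd³/(8DK)
F_max = 679·π·11.4³/(8·158.0·1.1027) = 3.1603e+06/1393.8 = 2267.4 N

2270 N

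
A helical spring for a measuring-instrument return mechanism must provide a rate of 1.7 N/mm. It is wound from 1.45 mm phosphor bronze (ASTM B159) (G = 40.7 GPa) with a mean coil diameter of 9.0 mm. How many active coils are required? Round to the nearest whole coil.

N_a = Gd⁴/(8D³k) = (40.7×10³ × 1.45⁴)/(8 × 9.0³ × 1.7)
    = 179915 / 9914.4 = 18.15 → 18 coils

18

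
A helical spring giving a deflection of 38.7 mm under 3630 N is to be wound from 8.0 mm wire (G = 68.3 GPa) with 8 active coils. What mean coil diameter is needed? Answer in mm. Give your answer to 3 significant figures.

36.0 mm

Required rate k = F/δ = 3630/38.7 = 93.798 N/mm
D = (Gd⁴/(8N_a·k))^(1/3) = (68.3×10³·8.0⁴/(8·8·93.798))^(1/3)
  = (46602)^(1/3) = 35.9861 mm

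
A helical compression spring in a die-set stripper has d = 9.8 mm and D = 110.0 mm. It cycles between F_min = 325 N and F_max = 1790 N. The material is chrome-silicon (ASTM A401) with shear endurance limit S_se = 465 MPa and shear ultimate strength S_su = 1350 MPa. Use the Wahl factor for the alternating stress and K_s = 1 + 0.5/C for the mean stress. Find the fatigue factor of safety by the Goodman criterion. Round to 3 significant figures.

C = D/d = 110.0/9.8 = 11.2245; K_W = (4C−1)/(4C−4)+0.615/C = 1.1281; K_s = 1+0.5/C = 1.0445
F_a = (F_max−F_min)/2 = 732.5 N; F_m = (F_max+F_min)/2 = 1057.5 N
τ_a = K_W·8F_aD/(πd³) = 1.1281 × 218 = 245.94 MPa
τ_m = K_s·8F_mD/(πd³) = 1.0445 × 314.73 = 328.75 MPa
Goodman: 1/n_f = τ_a/S_se + τ_m/S_su = 245.94/465 + 328.75/1350 = 0.52890 + 0.24352 = 0.77242
n_f = 1/0.77242 = 1.295

1.29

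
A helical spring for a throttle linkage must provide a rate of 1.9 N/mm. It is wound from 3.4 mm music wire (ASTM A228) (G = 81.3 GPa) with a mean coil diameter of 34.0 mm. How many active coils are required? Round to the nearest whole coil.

18

N_a = Gd⁴/(8D³k) = (81.3×10³ × 3.4⁴)/(8 × 34.0³ × 1.9)
    = 1.08644e+07 / 597421 = 18.19 → 18 coils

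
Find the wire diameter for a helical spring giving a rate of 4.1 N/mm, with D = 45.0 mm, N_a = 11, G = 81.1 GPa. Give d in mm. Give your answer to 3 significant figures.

d = (8D³N_a·k / G)^(1/4) = (8·45.0³·11·4.1 / (81.1×10³))^0.25
  = (405.4)^0.25 = 4.4872 mm

4.49 mm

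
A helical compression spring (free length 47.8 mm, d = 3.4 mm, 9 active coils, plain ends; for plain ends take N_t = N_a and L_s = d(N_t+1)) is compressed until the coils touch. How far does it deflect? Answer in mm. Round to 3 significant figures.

13.8 mm

N_t = 9; L_s = 3.4·10 = 34 mm
δ_solid = L₀ − L_s = 47.8 − 34 = 13.8 mm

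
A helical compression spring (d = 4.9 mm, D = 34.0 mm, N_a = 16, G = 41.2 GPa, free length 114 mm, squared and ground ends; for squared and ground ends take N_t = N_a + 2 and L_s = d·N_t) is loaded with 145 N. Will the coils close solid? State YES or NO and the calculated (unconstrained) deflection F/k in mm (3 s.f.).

YES, δ = 30.7 mm

k = Gd⁴/(8D³N_a) = (41.2×10³)(4.9⁴)/(8·34.0³·16) = 4.721 N/mm
N_t = 18; L_s = 4.9·18 = 88.2 mm; δ_solid = L₀ − L_s = 114 − 88.2 = 25.8 mm
δ = F/k = 145/4.721 = 30.714 mm
δ ≥ δ_solid → spring goes solid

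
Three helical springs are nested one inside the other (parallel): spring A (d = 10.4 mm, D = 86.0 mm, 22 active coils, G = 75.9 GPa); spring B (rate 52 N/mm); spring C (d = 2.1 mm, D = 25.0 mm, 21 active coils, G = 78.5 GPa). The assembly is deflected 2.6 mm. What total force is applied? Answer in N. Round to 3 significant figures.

k_A = Gd⁴/(8D³N_a) = (75.9×10³)(10.4⁴)/(8·86.0³·22) = 7.9317 N/mm
k_C = Gd⁴/(8D³N_a) = (78.5×10³)(2.1⁴)/(8·25.0³·21) = 0.58159 N/mm
Parallel: k_eq = 7.9317 + 52 + 0.58159 = 60.513 N/mm
F = k_eq·δ = 60.513·2.6 = 157.33 N

157 N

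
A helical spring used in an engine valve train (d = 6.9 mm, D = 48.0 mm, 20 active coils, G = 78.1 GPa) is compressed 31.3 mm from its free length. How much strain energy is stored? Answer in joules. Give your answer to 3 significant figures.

k = Gd⁴/(8D³N_a) = (78.1×10³)(6.9⁴)/(8·48.0³·20) = 10.005 N/mm
U = ½kδ² = 0.5 × 10.005 × 31.3² = 4900.7 N·mm = 4.9007 J

4.90 J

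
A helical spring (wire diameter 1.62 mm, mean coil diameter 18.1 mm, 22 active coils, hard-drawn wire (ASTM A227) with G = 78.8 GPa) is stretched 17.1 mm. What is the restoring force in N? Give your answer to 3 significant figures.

k = Gd⁴/(8D³N_a) = (78.8×10³)(1.62⁴)/(8·18.1³·22) = 0.52004 N/mm
F = k·δ = 0.52004 × 17.1 = 8.8927 N

8.89 N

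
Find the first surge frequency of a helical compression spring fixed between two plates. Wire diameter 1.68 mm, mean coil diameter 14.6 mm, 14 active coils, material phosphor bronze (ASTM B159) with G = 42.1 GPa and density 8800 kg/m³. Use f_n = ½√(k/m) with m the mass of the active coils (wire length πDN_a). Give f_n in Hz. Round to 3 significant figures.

139 Hz

k = Gd⁴/(8D³N_a) = (42.1×10³)(1.68⁴)/(8·14.6³·14) = 0.96215 N/mm = 962.15 N/m
Wire length L = πDN_a = π·14.6·14 = 642.14 mm
m = ρ·(πd²/4)·L = 8800 × 2.2167×10⁻⁶ m² × 0.64214 m = 0.012526 kg
f_n = ½√(k/m) = 0.5·√(962.15/0.012526) = 0.5·√(76811) = 138.57 Hz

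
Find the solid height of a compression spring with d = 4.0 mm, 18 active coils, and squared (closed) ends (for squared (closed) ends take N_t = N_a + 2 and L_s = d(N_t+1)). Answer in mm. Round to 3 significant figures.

84.0 mm

squared (closed) ends: N_t = N_a + 2 = 18 + 2 = 20
L_s = d·(N_t+1) = 4.0 × 21 = 84 mm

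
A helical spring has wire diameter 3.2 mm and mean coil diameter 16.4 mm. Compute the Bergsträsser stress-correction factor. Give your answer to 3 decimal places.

C = D/d = 16.4/3.2 = 5.1250
K_B = (4C+2)/(4C−3) = 22.500/17.500 = 1.2857

1.286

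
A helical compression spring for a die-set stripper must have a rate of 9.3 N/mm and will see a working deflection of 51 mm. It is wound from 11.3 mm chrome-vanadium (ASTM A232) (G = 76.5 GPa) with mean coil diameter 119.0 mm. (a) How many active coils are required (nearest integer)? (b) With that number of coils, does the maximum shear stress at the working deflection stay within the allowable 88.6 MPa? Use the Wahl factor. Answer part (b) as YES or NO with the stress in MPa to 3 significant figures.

N_a = Gd⁴/(8D³k) = (76.5×10³)(11.3⁴)/(8·119.0³·9.3) = 9.949 → N_a = 10
Actual rate k = Gd⁴/(8D³·10) = 9.2522 N/mm
Working load F = kδ = 9.2522·51 = 471.86 N
C = 119.0/11.3 = 10.5310; K_W = (4C−1)/(4C−4)+0.615/C = 1.1371
τ_max = K_W·8FD/(πd³) = 1.1371·99.098 = 112.68 MPa
τ_max > 88.6 MPa → exceeds allowable

(a) 10 coils; (b) NO, τ_max = 113 MPa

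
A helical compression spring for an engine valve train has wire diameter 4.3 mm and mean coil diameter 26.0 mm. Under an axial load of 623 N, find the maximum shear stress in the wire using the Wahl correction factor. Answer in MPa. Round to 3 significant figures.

Spring index C = D/d = 26.0/4.3 = 6.0465
K_W = (4C−1)/(4C−4) + 0.615/C = 23.186/20.186 + 0.1017 = 1.2503
τ₀ = 8FD/(πd³) = 8·623·26.0/(π·4.3³) = 129584/249.78 = 518.8 MPa
τ_max = K·τ₀ = 1.2503 × 518.8 = 648.66 MPa

649 MPa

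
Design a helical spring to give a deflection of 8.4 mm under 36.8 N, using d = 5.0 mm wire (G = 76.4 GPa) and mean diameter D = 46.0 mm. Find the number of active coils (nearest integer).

Required rate k = F/δ = 36.8/8.4 = 4.381 N/mm
N_a = Gd⁴/(8D³k) = (76.4×10³ × 5.0⁴)/(8 × 46.0³ × 4.381)
    = 4.775e+07 / 3.4114e+06 = 14 → 14 coils

14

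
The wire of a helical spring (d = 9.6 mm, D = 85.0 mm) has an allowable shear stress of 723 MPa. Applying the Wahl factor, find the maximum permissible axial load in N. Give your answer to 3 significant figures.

C = D/d = 85.0/9.6 = 8.8542
K_W = (4C−1)/(4C−4) + 0.615/C = 34.417/31.417 + 0.0695 = 1.1649
τ_max = K·8FD/(πd³) → F_max = τ_allow·πd³/(8DK)
F_max = 723·π·9.6³/(8·85.0·1.1649) = 2.0096e+06/792.17 = 2536.8 N

2540 N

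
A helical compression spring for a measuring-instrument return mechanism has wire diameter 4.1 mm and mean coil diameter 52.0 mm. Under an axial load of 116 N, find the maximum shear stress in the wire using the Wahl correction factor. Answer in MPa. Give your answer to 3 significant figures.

248 MPa

Spring index C = D/d = 52.0/4.1 = 12.6829
K_W = (4C−1)/(4C−4) + 0.615/C = 49.732/46.732 + 0.0485 = 1.1127
τ₀ = 8FD/(πd³) = 8·116·52.0/(π·4.1³) = 48256/216.52 = 222.87 MPa
τ_max = K·τ₀ = 1.1127 × 222.87 = 247.98 MPa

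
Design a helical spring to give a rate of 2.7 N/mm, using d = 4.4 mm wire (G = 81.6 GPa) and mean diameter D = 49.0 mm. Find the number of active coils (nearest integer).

N_a = Gd⁴/(8D³k) = (81.6×10³ × 4.4⁴)/(8 × 49.0³ × 2.7)
    = 3.05845e+07 / 2.54122e+06 = 12.04 → 12 coils

12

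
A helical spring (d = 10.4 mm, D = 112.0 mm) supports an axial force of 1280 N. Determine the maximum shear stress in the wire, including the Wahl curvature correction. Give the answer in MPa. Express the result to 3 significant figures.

Spring index C = D/d = 112.0/10.4 = 10.7692
K_W = (4C−1)/(4C−4) + 0.615/C = 42.077/39.077 + 0.0571 = 1.1339
τ₀ = 8FD/(πd³) = 8·1280·112.0/(π·10.4³) = 1.14688e+06/3533.9 = 324.54 MPa
τ_max = K·τ₀ = 1.1339 × 324.54 = 367.99 MPa

368 MPa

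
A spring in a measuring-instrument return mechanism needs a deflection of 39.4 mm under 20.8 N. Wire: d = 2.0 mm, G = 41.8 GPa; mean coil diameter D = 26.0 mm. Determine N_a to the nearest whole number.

9

Required rate k = F/δ = 20.8/39.4 = 0.52792 N/mm
N_a = Gd⁴/(8D³k) = (41.8×10³ × 2.0⁴)/(8 × 26.0³ × 0.52792)
    = 668800 / 74229.6 = 9.01 → 9 coils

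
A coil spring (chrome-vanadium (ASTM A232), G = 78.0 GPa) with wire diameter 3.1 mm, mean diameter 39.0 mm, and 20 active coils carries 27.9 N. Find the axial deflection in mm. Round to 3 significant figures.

36.8 mm

k = Gd⁴/(8D³N_a) = (78.0×10³)(3.1⁴)/(8·39.0³·20) = 0.75898 N/mm
δ = F/k = 27.9 / 0.75898 = 36.76 mm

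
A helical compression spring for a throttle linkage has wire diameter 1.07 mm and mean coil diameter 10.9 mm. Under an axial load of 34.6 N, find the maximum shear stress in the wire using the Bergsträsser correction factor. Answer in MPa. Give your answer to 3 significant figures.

888 MPa

Spring index C = D/d = 10.9/1.07 = 10.1869
K_B = (4C+2)/(4C−3) = 42.748/37.748 = 1.1325
τ₀ = 8FD/(πd³) = 8·34.6·10.9/(π·1.07³) = 3017.12/3.8486 = 783.96 MPa
τ_max = K·τ₀ = 1.1325 × 783.96 = 887.8 MPa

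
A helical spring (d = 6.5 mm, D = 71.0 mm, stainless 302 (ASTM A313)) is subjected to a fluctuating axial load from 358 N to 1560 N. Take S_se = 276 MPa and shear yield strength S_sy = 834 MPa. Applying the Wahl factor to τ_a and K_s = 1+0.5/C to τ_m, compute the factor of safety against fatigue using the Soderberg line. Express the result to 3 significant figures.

C = D/d = 71.0/6.5 = 10.9231; K_W = (4C−1)/(4C−4)+0.615/C = 1.1319; K_s = 1+0.5/C = 1.0458
F_a = (F_max−F_min)/2 = 601 N; F_m = (F_max+F_min)/2 = 959 N
τ_a = K_W·8F_aD/(πd³) = 1.1319 × 395.67 = 447.85 MPa
τ_m = K_s·8F_mD/(πd³) = 1.0458 × 631.36 = 660.26 MPa
Soderberg: 1/n_f = τ_a/S_se + τ_m/S_sy = 447.85/276 + 660.26/834 = 1.62265 + 0.79168 = 2.4143
n_f = 1/2.4143 = 0.4142

0.414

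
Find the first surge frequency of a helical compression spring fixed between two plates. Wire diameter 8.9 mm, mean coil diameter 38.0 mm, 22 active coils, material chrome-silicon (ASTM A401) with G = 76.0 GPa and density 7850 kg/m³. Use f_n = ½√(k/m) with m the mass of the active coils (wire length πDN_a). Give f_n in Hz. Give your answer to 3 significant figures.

98.1 Hz

k = Gd⁴/(8D³N_a) = (76.0×10³)(8.9⁴)/(8·38.0³·22) = 49.375 N/mm = 49375 N/m
Wire length L = πDN_a = π·38.0·22 = 2626.4 mm
m = ρ·(πd²/4)·L = 7850 × 62.211×10⁻⁶ m² × 2.6264 m = 1.2826 kg
f_n = ½√(k/m) = 0.5·√(49375/1.2826) = 0.5·√(38496) = 98.102 Hz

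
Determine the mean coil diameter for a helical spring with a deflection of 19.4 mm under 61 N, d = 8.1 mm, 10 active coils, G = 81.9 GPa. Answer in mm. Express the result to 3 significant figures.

Required rate k = F/δ = 61/19.4 = 3.1443 N/mm
D = (Gd⁴/(8N_a·k))^(1/3) = (81.9×10³·8.1⁴/(8·10·3.1443))^(1/3)
  = (1.40154e+06)^(1/3) = 111.9099 mm

112 mm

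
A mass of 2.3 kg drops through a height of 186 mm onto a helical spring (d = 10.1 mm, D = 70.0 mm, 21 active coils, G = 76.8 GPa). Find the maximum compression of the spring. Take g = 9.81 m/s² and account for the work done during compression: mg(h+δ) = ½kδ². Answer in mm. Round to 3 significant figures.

k = Gd⁴/(8D³N_a) = (76.8×10³)(10.1⁴)/(8·70.0³·21) = 13.869 N/mm
W = mg = 2.3 × 9.81 = 22.563 N
½kδ² − Wδ − Wh = 0 → δ = (W + √(W² + 2kWh))/k
δ = (22.563 + √(509.09 + 116408))/13.869 = (22.563 + 341.93)/13.869 = 26.281 mm

26.3 mm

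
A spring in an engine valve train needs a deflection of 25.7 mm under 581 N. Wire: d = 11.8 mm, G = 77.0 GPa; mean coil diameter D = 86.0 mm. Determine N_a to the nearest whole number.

13

Required rate k = F/δ = 581/25.7 = 22.607 N/mm
N_a = Gd⁴/(8D³k) = (77.0×10³ × 11.8⁴)/(8 × 86.0³ × 22.607)
    = 1.49286e+09 / 1.15035e+08 = 12.98 → 13 coils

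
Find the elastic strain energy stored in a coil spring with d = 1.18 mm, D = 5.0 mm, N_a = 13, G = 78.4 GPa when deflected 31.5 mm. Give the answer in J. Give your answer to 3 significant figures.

k = Gd⁴/(8D³N_a) = (78.4×10³)(1.18⁴)/(8·5.0³·13) = 11.692 N/mm
U = ½kδ² = 0.5 × 11.692 × 31.5² = 5800.9 N·mm = 5.8009 J

5.80 J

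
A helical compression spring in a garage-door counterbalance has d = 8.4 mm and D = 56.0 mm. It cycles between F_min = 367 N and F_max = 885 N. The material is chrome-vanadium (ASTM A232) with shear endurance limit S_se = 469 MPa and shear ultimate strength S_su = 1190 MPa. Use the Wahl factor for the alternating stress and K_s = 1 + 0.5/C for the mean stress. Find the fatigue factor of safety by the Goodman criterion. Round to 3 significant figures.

C = D/d = 56.0/8.4 = 6.6667; K_W = (4C−1)/(4C−4)+0.615/C = 1.2246; K_s = 1+0.5/C = 1.0750
F_a = (F_max−F_min)/2 = 259 N; F_m = (F_max+F_min)/2 = 626 N
τ_a = K_W·8F_aD/(πd³) = 1.2246 × 62.315 = 76.311 MPa
τ_m = K_s·8F_mD/(πd³) = 1.0750 × 150.61 = 161.91 MPa
Goodman: 1/n_f = τ_a/S_se + τ_m/S_su = 76.311/469 + 161.91/1190 = 0.16271 + 0.13606 = 0.29877
n_f = 1/0.29877 = 3.347

3.35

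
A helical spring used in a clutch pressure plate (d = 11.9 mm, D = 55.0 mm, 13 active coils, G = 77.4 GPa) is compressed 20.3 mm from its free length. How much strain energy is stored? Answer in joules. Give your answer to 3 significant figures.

k = Gd⁴/(8D³N_a) = (77.4×10³)(11.9⁴)/(8·55.0³·13) = 89.703 N/mm
U = ½kδ² = 0.5 × 89.703 × 20.3² = 18483 N·mm = 18.483 J

18.5 J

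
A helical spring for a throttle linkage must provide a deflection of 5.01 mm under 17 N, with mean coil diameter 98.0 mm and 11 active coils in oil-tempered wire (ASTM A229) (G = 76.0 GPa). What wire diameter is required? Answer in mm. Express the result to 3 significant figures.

Required rate k = F/δ = 17/5.01 = 3.3932 N/mm
d = (8D³N_a·k / G)^(1/4) = (8·98.0³·11·3.3932 / (76.0×10³))^0.25
  = (3697.9)^0.25 = 7.7981 mm

7.80 mm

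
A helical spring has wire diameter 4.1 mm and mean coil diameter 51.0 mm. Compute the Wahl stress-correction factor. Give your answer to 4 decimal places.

1.1150

C = D/d = 51.0/4.1 = 12.4390
K_W = (4C−1)/(4C−4) + 0.615/C = 48.756/45.756 + 0.0494 = 1.1150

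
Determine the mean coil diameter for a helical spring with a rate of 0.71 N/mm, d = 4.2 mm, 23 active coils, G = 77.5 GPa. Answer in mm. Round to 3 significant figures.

D = (Gd⁴/(8N_a·k))^(1/3) = (77.5×10³·4.2⁴/(8·23·0.71))^(1/3)
  = (184596)^(1/3) = 56.9387 mm

56.9 mm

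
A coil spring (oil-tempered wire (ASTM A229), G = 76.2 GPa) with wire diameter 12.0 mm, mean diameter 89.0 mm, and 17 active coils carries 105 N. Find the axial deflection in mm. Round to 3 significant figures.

k = Gd⁴/(8D³N_a) = (76.2×10³)(12.0⁴)/(8·89.0³·17) = 16.481 N/mm
δ = F/k = 105 / 16.481 = 6.3712 mm

6.37 mm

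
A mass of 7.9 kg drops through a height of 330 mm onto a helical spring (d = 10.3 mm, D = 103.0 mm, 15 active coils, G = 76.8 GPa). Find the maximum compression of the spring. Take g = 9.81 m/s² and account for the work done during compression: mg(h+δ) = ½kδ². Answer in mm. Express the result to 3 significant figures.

k = Gd⁴/(8D³N_a) = (76.8×10³)(10.3⁴)/(8·103.0³·15) = 6.592 N/mm
W = mg = 7.9 × 9.81 = 77.499 N
½kδ² − Wδ − Wh = 0 → δ = (W + √(W² + 2kWh))/k
δ = (77.499 + √(6006.1 + 337176))/6.592 = (77.499 + 585.82)/6.592 = 100.62 mm

101 mm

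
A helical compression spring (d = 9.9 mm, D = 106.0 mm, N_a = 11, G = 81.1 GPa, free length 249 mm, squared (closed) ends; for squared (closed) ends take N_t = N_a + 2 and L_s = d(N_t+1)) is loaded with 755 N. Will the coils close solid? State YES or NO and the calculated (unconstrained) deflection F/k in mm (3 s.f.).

NO, δ = 102 mm

k = Gd⁴/(8D³N_a) = (81.1×10³)(9.9⁴)/(8·106.0³·11) = 7.433 N/mm
N_t = 13; L_s = 9.9·14 = 138.6 mm; δ_solid = L₀ − L_s = 249 − 138.6 = 110.4 mm
δ = F/k = 755/7.433 = 101.57 mm
δ < δ_solid → spring does not go solid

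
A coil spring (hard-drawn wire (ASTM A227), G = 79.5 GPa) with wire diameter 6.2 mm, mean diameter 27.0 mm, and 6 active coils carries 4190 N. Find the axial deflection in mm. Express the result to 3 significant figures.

33.7 mm

k = Gd⁴/(8D³N_a) = (79.5×10³)(6.2⁴)/(8·27.0³·6) = 124.34 N/mm
δ = F/k = 4190 / 124.34 = 33.699 mm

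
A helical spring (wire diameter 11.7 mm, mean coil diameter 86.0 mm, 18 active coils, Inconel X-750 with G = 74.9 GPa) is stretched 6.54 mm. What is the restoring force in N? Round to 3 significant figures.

k = Gd⁴/(8D³N_a) = (74.9×10³)(11.7⁴)/(8·86.0³·18) = 15.324 N/mm
F = k·δ = 15.324 × 6.54 = 100.22 N

100 N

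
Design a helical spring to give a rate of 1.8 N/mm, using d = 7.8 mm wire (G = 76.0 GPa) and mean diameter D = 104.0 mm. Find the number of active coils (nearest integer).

17

N_a = Gd⁴/(8D³k) = (76.0×10³ × 7.8⁴)/(8 × 104.0³ × 1.8)
    = 2.81314e+08 / 1.6198e+07 = 17.37 → 17 coils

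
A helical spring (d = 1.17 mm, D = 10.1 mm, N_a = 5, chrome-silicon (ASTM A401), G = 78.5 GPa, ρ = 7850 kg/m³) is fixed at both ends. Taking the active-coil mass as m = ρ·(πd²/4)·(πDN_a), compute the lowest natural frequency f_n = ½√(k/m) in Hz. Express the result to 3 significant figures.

k = Gd⁴/(8D³N_a) = (78.5×10³)(1.17⁴)/(8·10.1³·5) = 3.5693 N/mm = 3569.3 N/m
Wire length L = πDN_a = π·10.1·5 = 158.65 mm
m = ρ·(πd²/4)·L = 7850 × 1.0751×10⁻⁶ m² × 0.15865 m = 0.001339 kg
f_n = ½√(k/m) = 0.5·√(3569.3/0.001339) = 0.5·√(2.6657e+06) = 816.35 Hz

816 Hz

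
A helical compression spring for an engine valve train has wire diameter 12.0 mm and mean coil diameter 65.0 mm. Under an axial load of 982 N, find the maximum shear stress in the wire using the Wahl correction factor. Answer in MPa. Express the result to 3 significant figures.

Spring index C = D/d = 65.0/12.0 = 5.4167
K_W = (4C−1)/(4C−4) + 0.615/C = 20.667/17.667 + 0.1135 = 1.2833
τ₀ = 8FD/(πd³) = 8·982·65.0/(π·12.0³) = 510640/5428.7 = 94.064 MPa
τ_max = K·τ₀ = 1.2833 × 94.064 = 120.72 MPa

121 MPa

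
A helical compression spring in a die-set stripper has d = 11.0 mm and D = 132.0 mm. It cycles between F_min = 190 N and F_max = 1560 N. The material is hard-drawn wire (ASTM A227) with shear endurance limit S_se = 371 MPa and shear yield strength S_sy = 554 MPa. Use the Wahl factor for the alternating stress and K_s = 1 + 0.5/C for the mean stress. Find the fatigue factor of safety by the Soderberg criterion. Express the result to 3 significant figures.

1.07

C = D/d = 132.0/11.0 = 12.0000; K_W = (4C−1)/(4C−4)+0.615/C = 1.1194; K_s = 1+0.5/C = 1.0417
F_a = (F_max−F_min)/2 = 685 N; F_m = (F_max+F_min)/2 = 875 N
τ_a = K_W·8F_aD/(πd³) = 1.1194 × 172.99 = 193.65 MPa
τ_m = K_s·8F_mD/(πd³) = 1.0417 × 220.98 = 230.18 MPa
Soderberg: 1/n_f = τ_a/S_se + τ_m/S_sy = 193.65/371 + 230.18/554 = 0.52198 + 0.41549 = 0.93747
n_f = 1/0.93747 = 1.067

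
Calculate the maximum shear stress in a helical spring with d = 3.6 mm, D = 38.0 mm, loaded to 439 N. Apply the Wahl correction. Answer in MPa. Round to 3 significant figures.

Spring index C = D/d = 38.0/3.6 = 10.5556
K_W = (4C−1)/(4C−4) + 0.615/C = 41.222/38.222 + 0.0583 = 1.1368
τ₀ = 8FD/(πd³) = 8·439·38.0/(π·3.6³) = 133456/146.57 = 910.5 MPa
τ_max = K·τ₀ = 1.1368 × 910.5 = 1035 MPa

1040 MPa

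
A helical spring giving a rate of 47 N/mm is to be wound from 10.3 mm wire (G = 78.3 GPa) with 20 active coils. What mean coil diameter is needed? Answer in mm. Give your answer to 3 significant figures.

48.9 mm

D = (Gd⁴/(8N_a·k))^(1/3) = (78.3×10³·10.3⁴/(8·20·47))^(1/3)
  = (117191)^(1/3) = 48.9363 mm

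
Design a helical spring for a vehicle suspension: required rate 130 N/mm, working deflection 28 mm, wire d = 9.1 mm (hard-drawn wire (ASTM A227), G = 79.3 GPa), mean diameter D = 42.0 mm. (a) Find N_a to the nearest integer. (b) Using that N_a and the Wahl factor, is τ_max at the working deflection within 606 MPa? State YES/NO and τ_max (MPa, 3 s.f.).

(a) 7 coils; (b) NO, τ_max = 698 MPa

N_a = Gd⁴/(8D³k) = (79.3×10³)(9.1⁴)/(8·42.0³·130) = 7.058 → N_a = 7
Actual rate k = Gd⁴/(8D³·7) = 131.07 N/mm
Working load F = kδ = 131.07·28 = 3670 N
C = 42.0/9.1 = 4.6154; K_W = (4C−1)/(4C−4)+0.615/C = 1.3407
τ_max = K_W·8FD/(πd³) = 1.3407·520.87 = 698.32 MPa
τ_max > 606 MPa → exceeds allowable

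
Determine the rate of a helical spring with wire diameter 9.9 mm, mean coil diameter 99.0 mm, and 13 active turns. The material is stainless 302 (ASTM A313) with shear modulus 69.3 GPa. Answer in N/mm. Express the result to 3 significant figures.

6.60 N/mm

k = Gd⁴/(8D³N_a) = (69.3×10³ × 9.9⁴) / (8 × 99.0³ × 13)
  = 6.65693e+08 / 1.00911e+08 = 6.5968 N/mm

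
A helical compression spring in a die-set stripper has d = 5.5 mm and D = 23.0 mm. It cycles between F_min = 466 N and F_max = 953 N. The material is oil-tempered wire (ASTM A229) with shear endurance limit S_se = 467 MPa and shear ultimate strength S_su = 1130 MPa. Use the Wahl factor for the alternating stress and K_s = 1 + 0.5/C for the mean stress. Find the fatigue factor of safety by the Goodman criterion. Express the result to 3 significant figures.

C = D/d = 23.0/5.5 = 4.1818; K_W = (4C−1)/(4C−4)+0.615/C = 1.3828; K_s = 1+0.5/C = 1.1196
F_a = (F_max−F_min)/2 = 243.5 N; F_m = (F_max+F_min)/2 = 709.5 N
τ_a = K_W·8F_aD/(πd³) = 1.3828 × 85.719 = 118.53 MPa
τ_m = K_s·8F_mD/(πd³) = 1.1196 × 249.77 = 279.63 MPa
Goodman: 1/n_f = τ_a/S_se + τ_m/S_su = 118.53/467 + 279.63/1130 = 0.25381 + 0.24746 = 0.50127
n_f = 1/0.50127 = 1.995

1.99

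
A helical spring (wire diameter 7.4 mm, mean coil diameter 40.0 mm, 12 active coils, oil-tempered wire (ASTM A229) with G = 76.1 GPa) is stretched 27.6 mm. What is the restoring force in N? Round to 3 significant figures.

1030 N

k = Gd⁴/(8D³N_a) = (76.1×10³)(7.4⁴)/(8·40.0³·12) = 37.142 N/mm
F = k·δ = 37.142 × 27.6 = 1025.1 N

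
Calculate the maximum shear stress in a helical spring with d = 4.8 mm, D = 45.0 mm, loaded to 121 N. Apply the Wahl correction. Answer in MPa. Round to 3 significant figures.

145 MPa

Spring index C = D/d = 45.0/4.8 = 9.3750
K_W = (4C−1)/(4C−4) + 0.615/C = 36.500/33.500 + 0.0656 = 1.1552
τ₀ = 8FD/(πd³) = 8·121·45.0/(π·4.8³) = 43560/347.44 = 125.38 MPa
τ_max = K·τ₀ = 1.1552 × 125.38 = 144.83 MPa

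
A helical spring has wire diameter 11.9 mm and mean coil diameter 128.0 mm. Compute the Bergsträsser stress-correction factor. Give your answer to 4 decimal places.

1.1249

C = D/d = 128.0/11.9 = 10.7563
K_B = (4C+2)/(4C−3) = 45.025/40.025 = 1.1249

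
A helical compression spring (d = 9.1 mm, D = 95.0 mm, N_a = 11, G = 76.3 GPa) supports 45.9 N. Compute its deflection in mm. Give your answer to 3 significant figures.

k = Gd⁴/(8D³N_a) = (76.3×10³)(9.1⁴)/(8·95.0³·11) = 6.9348 N/mm
δ = F/k = 45.9 / 6.9348 = 6.6188 mm

6.62 mm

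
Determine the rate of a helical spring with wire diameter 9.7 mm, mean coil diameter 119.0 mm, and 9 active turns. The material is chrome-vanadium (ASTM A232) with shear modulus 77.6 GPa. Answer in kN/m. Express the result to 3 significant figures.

5.66 kN/m

k = Gd⁴/(8D³N_a) = (77.6×10³ × 9.7⁴) / (8 × 119.0³ × 9)
  = 6.86987e+08 / 1.21331e+08 = 5.6621 N/mm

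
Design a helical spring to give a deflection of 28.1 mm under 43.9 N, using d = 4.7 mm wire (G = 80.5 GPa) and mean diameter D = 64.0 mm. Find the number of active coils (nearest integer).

Required rate k = F/δ = 43.9/28.1 = 1.5623 N/mm
N_a = Gd⁴/(8D³k) = (80.5×10³ × 4.7⁴)/(8 × 64.0³ × 1.5623)
    = 3.92814e+07 / 3.27633e+06 = 11.99 → 12 coils

12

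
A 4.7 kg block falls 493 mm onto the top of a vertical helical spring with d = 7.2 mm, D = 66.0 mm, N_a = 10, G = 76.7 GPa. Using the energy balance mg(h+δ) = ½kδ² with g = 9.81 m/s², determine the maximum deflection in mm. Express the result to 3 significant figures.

k = Gd⁴/(8D³N_a) = (76.7×10³)(7.2⁴)/(8·66.0³·10) = 8.962 N/mm
W = mg = 4.7 × 9.81 = 46.107 N
½kδ² − Wδ − Wh = 0 → δ = (W + √(W² + 2kWh))/k
δ = (46.107 + √(2125.9 + 407425))/8.962 = (46.107 + 639.96)/8.962 = 76.553 mm

76.6 mm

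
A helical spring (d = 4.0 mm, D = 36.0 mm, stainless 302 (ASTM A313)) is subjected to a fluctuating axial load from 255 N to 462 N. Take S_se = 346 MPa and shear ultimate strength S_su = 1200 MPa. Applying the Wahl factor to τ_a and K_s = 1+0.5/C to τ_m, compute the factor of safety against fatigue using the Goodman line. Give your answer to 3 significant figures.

C = D/d = 36.0/4.0 = 9.0000; K_W = (4C−1)/(4C−4)+0.615/C = 1.1621; K_s = 1+0.5/C = 1.0556
F_a = (F_max−F_min)/2 = 103.5 N; F_m = (F_max+F_min)/2 = 358.5 N
τ_a = K_W·8F_aD/(πd³) = 1.1621 × 148.25 = 172.28 MPa
τ_m = K_s·8F_mD/(πd³) = 1.0556 × 513.51 = 542.04 MPa
Goodman: 1/n_f = τ_a/S_se + τ_m/S_su = 172.28/346 + 542.04/1200 = 0.49793 + 0.45170 = 0.94963
n_f = 1/0.94963 = 1.053

1.05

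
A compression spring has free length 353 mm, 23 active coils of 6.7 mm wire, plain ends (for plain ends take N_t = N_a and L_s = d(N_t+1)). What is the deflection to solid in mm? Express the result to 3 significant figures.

192 mm

N_t = 23; L_s = 6.7·24 = 160.8 mm
δ_solid = L₀ − L_s = 353 − 160.8 = 192.2 mm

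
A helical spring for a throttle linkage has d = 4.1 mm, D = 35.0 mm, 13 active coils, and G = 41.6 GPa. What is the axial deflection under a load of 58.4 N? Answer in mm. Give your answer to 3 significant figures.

22.2 mm

k = Gd⁴/(8D³N_a) = (41.6×10³)(4.1⁴)/(8·35.0³·13) = 2.6363 N/mm
δ = F/k = 58.4 / 2.6363 = 22.152 mm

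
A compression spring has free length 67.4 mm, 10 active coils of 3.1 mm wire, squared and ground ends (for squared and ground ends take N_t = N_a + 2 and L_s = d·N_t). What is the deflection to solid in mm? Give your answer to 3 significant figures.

30.2 mm

N_t = 12; L_s = 3.1·12 = 37.2 mm
δ_solid = L₀ − L_s = 67.4 − 37.2 = 30.2 mm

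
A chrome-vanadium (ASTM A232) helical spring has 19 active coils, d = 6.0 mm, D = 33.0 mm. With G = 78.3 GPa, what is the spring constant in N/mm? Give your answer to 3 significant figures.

18.6 N/mm

k = Gd⁴/(8D³N_a) = (78.3×10³ × 6.0⁴) / (8 × 33.0³ × 19)
  = 1.01477e+08 / 5.46242e+06 = 18.577 N/mm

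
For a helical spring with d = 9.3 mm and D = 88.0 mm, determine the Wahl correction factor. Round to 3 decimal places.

1.154

C = D/d = 88.0/9.3 = 9.4624
K_W = (4C−1)/(4C−4) + 0.615/C = 36.849/33.849 + 0.0650 = 1.1536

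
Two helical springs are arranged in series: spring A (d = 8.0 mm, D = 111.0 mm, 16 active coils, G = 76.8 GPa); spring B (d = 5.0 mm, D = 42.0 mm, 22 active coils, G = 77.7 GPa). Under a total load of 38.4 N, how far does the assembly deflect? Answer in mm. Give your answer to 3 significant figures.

31.7 mm

k_A = Gd⁴/(8D³N_a) = (76.8×10³)(8.0⁴)/(8·111.0³·16) = 1.797 N/mm
k_B = Gd⁴/(8D³N_a) = (77.7×10³)(5.0⁴)/(8·42.0³·22) = 3.7243 N/mm
Series: 1/k_eq = 1/1.797 + 1/3.7243 = 0.825; k_eq = 1.2121 N/mm
δ = F/k_eq = 38.4/1.2121 = 31.68 mm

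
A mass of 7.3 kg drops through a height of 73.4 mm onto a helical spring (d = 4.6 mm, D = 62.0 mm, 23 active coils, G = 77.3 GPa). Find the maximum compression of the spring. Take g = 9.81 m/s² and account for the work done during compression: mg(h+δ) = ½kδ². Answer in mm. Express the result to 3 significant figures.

k = Gd⁴/(8D³N_a) = (77.3×10³)(4.6⁴)/(8·62.0³·23) = 0.78926 N/mm
W = mg = 7.3 × 9.81 = 71.613 N
½kδ² − Wδ − Wh = 0 → δ = (W + √(W² + 2kWh))/k
δ = (71.613 + √(5128.4 + 8297.28))/0.78926 = (71.613 + 115.87)/0.78926 = 237.54 mm

238 mm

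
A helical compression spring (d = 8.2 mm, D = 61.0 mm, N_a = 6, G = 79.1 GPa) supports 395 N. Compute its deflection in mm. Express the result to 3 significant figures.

12.0 mm

k = Gd⁴/(8D³N_a) = (79.1×10³)(8.2⁴)/(8·61.0³·6) = 32.825 N/mm
δ = F/k = 395 / 32.825 = 12.034 mm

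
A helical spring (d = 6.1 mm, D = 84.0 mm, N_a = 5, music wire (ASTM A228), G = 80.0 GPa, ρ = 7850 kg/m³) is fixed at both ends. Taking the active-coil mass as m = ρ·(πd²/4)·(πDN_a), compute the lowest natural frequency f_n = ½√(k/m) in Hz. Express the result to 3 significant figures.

k = Gd⁴/(8D³N_a) = (80.0×10³)(6.1⁴)/(8·84.0³·5) = 4.6721 N/mm = 4672.1 N/m
Wire length L = πDN_a = π·84.0·5 = 1319.5 mm
m = ρ·(πd²/4)·L = 7850 × 29.225×10⁻⁶ m² × 1.3195 m = 0.3027 kg
f_n = ½√(k/m) = 0.5·√(4672.1/0.3027) = 0.5·√(15435) = 62.118 Hz

62.1 Hz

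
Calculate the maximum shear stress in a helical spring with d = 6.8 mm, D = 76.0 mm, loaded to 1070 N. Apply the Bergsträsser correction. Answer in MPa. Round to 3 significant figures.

Spring index C = D/d = 76.0/6.8 = 11.1765
K_B = (4C+2)/(4C−3) = 46.706/41.706 = 1.1199
τ₀ = 8FD/(πd³) = 8·1070·76.0/(π·6.8³) = 650560/987.82 = 658.58 MPa
τ_max = K·τ₀ = 1.1199 × 658.58 = 737.54 MPa

738 MPa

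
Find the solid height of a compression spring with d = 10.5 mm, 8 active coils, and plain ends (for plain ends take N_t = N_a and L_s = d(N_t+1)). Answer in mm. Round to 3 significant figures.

plain ends: N_t = N_a = 8
L_s = d·(N_t+1) = 10.5 × 9 = 94.5 mm

94.5 mm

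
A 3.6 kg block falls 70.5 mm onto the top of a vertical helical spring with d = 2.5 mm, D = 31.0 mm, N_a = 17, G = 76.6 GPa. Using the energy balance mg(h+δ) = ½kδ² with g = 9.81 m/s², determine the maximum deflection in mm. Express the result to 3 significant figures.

143 mm

k = Gd⁴/(8D³N_a) = (76.6×10³)(2.5⁴)/(8·31.0³·17) = 0.73852 N/mm
W = mg = 3.6 × 9.81 = 35.316 N
½kδ² − Wδ − Wh = 0 → δ = (W + √(W² + 2kWh))/k
δ = (35.316 + √(1247.2 + 3677.52))/0.73852 = (35.316 + 70.177)/0.73852 = 142.84 mm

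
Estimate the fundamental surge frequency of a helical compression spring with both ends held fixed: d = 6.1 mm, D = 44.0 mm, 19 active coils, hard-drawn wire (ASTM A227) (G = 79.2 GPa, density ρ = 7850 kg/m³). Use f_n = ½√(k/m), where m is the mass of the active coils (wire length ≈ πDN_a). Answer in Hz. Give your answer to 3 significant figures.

59.3 Hz

k = Gd⁴/(8D³N_a) = (79.2×10³)(6.1⁴)/(8·44.0³·19) = 8.4692 N/mm = 8469.2 N/m
Wire length L = πDN_a = π·44.0·19 = 2626.4 mm
m = ρ·(πd²/4)·L = 7850 × 29.225×10⁻⁶ m² × 2.6264 m = 0.60253 kg
f_n = ½√(k/m) = 0.5·√(8469.2/0.60253) = 0.5·√(14056) = 59.279 Hz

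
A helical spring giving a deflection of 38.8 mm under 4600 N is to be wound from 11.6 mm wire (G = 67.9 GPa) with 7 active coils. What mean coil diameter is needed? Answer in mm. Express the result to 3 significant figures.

57.0 mm

Required rate k = F/δ = 4600/38.8 = 118.56 N/mm
D = (Gd⁴/(8N_a·k))^(1/3) = (67.9×10³·11.6⁴/(8·7·118.56))^(1/3)
  = (185177)^(1/3) = 56.9984 mm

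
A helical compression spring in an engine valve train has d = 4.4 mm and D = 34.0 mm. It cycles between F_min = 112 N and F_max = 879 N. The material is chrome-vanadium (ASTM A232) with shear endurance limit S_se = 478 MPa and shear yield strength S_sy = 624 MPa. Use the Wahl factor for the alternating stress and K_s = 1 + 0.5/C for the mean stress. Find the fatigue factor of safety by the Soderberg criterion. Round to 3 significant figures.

C = D/d = 34.0/4.4 = 7.7273; K_W = (4C−1)/(4C−4)+0.615/C = 1.1911; K_s = 1+0.5/C = 1.0647
F_a = (F_max−F_min)/2 = 383.5 N; F_m = (F_max+F_min)/2 = 495.5 N
τ_a = K_W·8F_aD/(πd³) = 1.1911 × 389.79 = 464.26 MPa
τ_m = K_s·8F_mD/(πd³) = 1.0647 × 503.62 = 536.21 MPa
Soderberg: 1/n_f = τ_a/S_se + τ_m/S_sy = 464.26/478 + 536.21/624 = 0.97126 + 0.85931 = 1.8306
n_f = 1/1.8306 = 0.5463

0.546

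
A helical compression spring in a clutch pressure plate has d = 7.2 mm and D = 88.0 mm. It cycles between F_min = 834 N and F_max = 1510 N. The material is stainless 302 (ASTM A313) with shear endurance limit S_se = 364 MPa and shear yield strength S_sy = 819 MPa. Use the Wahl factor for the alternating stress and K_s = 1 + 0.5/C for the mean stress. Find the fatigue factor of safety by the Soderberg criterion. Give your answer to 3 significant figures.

0.659

C = D/d = 88.0/7.2 = 12.2222; K_W = (4C−1)/(4C−4)+0.615/C = 1.1171; K_s = 1+0.5/C = 1.0409
F_a = (F_max−F_min)/2 = 338 N; F_m = (F_max+F_min)/2 = 1172 N
τ_a = K_W·8F_aD/(πd³) = 1.1171 × 202.93 = 226.7 MPa
τ_m = K_s·8F_mD/(πd³) = 1.0409 × 703.64 = 732.43 MPa
Soderberg: 1/n_f = τ_a/S_se + τ_m/S_sy = 226.7/364 + 732.43/819 = 0.62280 + 0.89430 = 1.5171
n_f = 1/1.5171 = 0.6592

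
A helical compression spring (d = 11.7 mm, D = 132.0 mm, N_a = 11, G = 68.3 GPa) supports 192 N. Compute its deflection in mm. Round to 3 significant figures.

k = Gd⁴/(8D³N_a) = (68.3×10³)(11.7⁴)/(8·132.0³·11) = 6.3235 N/mm
δ = F/k = 192 / 6.3235 = 30.363 mm

30.4 mm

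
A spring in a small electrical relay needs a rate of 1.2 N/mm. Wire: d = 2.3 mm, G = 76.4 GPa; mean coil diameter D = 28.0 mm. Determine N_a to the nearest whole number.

10

N_a = Gd⁴/(8D³k) = (76.4×10³ × 2.3⁴)/(8 × 28.0³ × 1.2)
    = 2.13799e+06 / 210739 = 10.15 → 10 coils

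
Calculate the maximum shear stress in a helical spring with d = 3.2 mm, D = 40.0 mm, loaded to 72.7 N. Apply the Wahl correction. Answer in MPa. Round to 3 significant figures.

Spring index C = D/d = 40.0/3.2 = 12.5000
K_W = (4C−1)/(4C−4) + 0.615/C = 49.000/46.000 + 0.0492 = 1.1144
τ₀ = 8FD/(πd³) = 8·72.7·40.0/(π·3.2³) = 23264/102.94 = 225.99 MPa
τ_max = K·τ₀ = 1.1144 × 225.99 = 251.84 MPa

252 MPa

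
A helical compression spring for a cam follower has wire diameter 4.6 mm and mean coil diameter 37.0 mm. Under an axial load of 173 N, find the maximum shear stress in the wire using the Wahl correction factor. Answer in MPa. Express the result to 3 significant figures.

Spring index C = D/d = 37.0/4.6 = 8.0435
K_W = (4C−1)/(4C−4) + 0.615/C = 31.174/28.174 + 0.0765 = 1.1829
τ₀ = 8FD/(πd³) = 8·173·37.0/(π·4.6³) = 51208/305.79 = 167.46 MPa
τ_max = K·τ₀ = 1.1829 × 167.46 = 198.1 MPa

198 MPa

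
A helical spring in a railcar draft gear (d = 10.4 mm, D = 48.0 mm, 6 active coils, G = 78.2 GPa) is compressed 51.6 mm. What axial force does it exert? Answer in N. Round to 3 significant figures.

k = Gd⁴/(8D³N_a) = (78.2×10³)(10.4⁴)/(8·48.0³·6) = 172.34 N/mm
F = k·δ = 172.34 × 51.6 = 8892.5 N

8890 N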